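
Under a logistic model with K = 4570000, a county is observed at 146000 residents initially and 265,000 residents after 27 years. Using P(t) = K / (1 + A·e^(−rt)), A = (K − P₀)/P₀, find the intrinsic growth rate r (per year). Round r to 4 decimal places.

A = (4570000 − 146000)/146000 = 30.30137
265000 = 4570000/(1 + 30.30137·e^(−r·27)) → e^(−27r) = (17.24528 − 1)/30.30137 = 0.536124
r = −ln(0.536124)/27 = 0.62339/27

r ≈ 0.0231 per year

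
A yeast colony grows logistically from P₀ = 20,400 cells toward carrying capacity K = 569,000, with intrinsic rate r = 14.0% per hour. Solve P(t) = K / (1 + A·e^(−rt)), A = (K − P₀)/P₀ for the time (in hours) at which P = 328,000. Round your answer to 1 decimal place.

t ≈ 25.7 hours

A = (569000 − 20400)/20400 = 26.89216
328000 = 569000/(1 + 26.89216·e^(−0.14t)) → 1 + 26.89216·e^(−0.14t) = 1.73476
e^(−0.14t) = 0.027322 → t = ln(36.60011)/0.14 = 3.60005/0.14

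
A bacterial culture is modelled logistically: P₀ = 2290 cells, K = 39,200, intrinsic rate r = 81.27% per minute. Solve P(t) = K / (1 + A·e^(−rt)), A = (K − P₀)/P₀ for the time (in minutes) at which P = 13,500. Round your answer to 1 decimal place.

t ≈ 2.6 minutes

A = (39200 − 2290)/2290 = 16.1179
13500 = 39200/(1 + 16.1179·e^(−0.8127t)) → 1 + 16.1179·e^(−0.8127t) = 2.9037
e^(−0.8127t) = 0.118111 → t = ln(8.4666)/0.8127 = 2.13613/0.8127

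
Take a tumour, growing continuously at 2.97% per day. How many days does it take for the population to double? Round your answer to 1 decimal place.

doubling time ≈ 23.3 days

doubling time = ln(2) / |r| = 0.69315 / 0.0297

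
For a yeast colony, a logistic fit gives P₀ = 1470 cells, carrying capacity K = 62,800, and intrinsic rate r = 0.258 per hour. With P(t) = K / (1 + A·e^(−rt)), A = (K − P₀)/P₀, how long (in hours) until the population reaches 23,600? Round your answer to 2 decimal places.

t ≈ 12.49 hours

A = (62800 − 1470)/1470 = 41.72109
23600 = 62800/(1 + 41.72109·e^(−0.258t)) → 1 + 41.72109·e^(−0.258t) = 2.66102
e^(−0.258t) = 0.039812 → t = ln(25.1178)/0.258 = 3.22358/0.258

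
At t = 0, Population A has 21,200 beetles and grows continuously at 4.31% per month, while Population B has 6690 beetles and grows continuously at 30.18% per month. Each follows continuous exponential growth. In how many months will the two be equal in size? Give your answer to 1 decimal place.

21200·e^(0.0431t) = 6690·e^(0.3018t)
21200/6690 = e^((0.3018 − 0.0431)t) → ln(3.16891) = 0.2587·t
t = 1.15339 / 0.2587

t ≈ 4.5 months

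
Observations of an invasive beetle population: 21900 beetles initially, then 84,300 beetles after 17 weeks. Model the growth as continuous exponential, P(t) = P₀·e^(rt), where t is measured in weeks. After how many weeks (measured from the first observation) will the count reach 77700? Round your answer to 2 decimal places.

t ≈ 15.97 weeks

r = ln(84300/21900) / 17 ≈ 0.079288 per week
t = ln(77700/21900) / r = 1.26637 / 0.079288 ≈ 15.972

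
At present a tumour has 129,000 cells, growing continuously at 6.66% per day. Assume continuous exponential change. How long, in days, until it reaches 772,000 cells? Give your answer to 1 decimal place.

772000 = 129000 · e^(0.0666·t)
t = ln(772000/129000) / 0.0666 = ln(5.9845) / 0.0666 = 1.78917 / 0.0666

t ≈ 26.9 days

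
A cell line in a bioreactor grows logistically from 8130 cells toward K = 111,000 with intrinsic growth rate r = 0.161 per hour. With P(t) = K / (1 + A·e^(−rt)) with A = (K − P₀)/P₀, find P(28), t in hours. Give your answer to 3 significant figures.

≈ 97,400 cells

A = (111000 − 8130)/8130 = 12.65314
P(28) = 111000 / (1 + 12.65314·e^(−0.161·28)) = 111000 / (1 + 12.65314·0.01102)
= 111000 / 1.13944 ≈ 97415.96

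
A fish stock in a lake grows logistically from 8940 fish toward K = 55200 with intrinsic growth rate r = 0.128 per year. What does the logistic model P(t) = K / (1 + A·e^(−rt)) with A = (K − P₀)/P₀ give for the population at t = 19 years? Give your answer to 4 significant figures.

A = (55200 − 8940)/8940 = 5.1745
P(19) = 55200 / (1 + 5.1745·e^(−0.128·19)) = 55200 / (1 + 5.1745·0.087861)
= 55200 / 1.45464 ≈ 37947.63

≈ 37,950 fish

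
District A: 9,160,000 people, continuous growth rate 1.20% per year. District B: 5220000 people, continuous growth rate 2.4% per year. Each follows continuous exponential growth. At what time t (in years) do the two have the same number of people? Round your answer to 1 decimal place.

t ≈ 46.9 years

9160000·e^(0.012t) = 5220000·e^(0.024t)
9160000/5220000 = e^((0.024 − 0.012)t) → ln(1.75479) = 0.012·t
t = 0.56235 / 0.012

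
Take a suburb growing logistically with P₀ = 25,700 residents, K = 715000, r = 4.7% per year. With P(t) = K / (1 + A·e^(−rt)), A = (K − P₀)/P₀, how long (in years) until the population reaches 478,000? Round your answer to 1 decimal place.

t ≈ 84.9 years

A = (715000 − 25700)/25700 = 26.82101
478000 = 715000/(1 + 26.82101·e^(−0.047t)) → 1 + 26.82101·e^(−0.047t) = 1.49582
e^(−0.047t) = 0.018486 → t = ln(54.0947)/0.047 = 3.99074/0.047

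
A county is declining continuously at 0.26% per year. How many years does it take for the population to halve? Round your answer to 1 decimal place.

half-life = ln(2) / |r| = 0.69315 / 0.0026

half-life ≈ 266.6 years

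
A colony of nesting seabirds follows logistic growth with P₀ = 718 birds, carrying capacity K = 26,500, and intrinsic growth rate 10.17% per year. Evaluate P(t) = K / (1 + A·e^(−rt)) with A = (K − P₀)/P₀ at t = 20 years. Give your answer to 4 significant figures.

A = (26500 − 718)/718 = 35.90808
P(20) = 26500 / (1 + 35.90808·e^(−0.1017·20)) = 26500 / (1 + 35.90808·0.130811)
= 26500 / 5.69718 ≈ 4651.42

≈ 4,651 birds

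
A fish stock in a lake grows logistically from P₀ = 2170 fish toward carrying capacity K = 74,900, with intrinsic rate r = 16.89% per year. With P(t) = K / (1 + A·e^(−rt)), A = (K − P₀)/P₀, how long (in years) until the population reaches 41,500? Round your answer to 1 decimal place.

A = (74900 − 2170)/2170 = 33.51613
41500 = 74900/(1 + 33.51613·e^(−0.1689t)) → 1 + 33.51613·e^(−0.1689t) = 1.80482
e^(−0.1689t) = 0.024013 → t = ln(41.64429)/0.1689 = 3.72916/0.1689

t ≈ 22.1 years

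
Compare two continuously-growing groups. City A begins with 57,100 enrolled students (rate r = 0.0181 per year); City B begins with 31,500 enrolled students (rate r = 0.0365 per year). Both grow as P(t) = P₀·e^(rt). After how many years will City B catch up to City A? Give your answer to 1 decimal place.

t ≈ 32.3 years

57100·e^(0.0181t) = 31500·e^(0.0365t)
57100/31500 = e^((0.0365 − 0.0181)t) → ln(1.8127) = 0.0184·t
t = 0.59482 / 0.0184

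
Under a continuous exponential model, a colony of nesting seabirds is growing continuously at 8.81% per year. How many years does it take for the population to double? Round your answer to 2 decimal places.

doubling time ≈ 7.87 years

doubling time = ln(2) / |r| = 0.69315 / 0.0881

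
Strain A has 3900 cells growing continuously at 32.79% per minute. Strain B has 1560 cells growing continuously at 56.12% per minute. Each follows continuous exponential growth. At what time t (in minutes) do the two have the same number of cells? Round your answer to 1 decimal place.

t ≈ 3.9 minutes

3900·e^(0.3279t) = 1560·e^(0.5612t)
3900/1560 = e^((0.5612 − 0.3279)t) → ln(2.5) = 0.2333·t
t = 0.91629 / 0.2333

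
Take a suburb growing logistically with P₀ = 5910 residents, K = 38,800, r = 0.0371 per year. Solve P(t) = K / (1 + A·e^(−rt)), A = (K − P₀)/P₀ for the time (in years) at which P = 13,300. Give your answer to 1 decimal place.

t ≈ 28.7 years

A = (38800 − 5910)/5910 = 5.56514
13300 = 38800/(1 + 5.56514·e^(−0.0371t)) → 1 + 5.56514·e^(−0.0371t) = 2.91729
e^(−0.0371t) = 0.344518 → t = ln(2.9026)/0.0371 = 1.06561/0.0371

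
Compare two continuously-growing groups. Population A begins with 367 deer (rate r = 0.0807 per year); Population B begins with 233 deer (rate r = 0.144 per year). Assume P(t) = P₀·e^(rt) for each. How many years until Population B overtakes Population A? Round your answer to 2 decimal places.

t ≈ 7.18 years

367·e^(0.0807t) = 233·e^(0.144t)
367/233 = e^((0.144 − 0.0807)t) → ln(1.57511) = 0.0633·t
t = 0.45432 / 0.0633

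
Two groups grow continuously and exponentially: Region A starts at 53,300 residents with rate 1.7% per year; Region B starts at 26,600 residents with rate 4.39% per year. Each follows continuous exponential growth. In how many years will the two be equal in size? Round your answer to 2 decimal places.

53300·e^(0.017t) = 26600·e^(0.0439t)
53300/26600 = e^((0.0439 − 0.017)t) → ln(2.00376) = 0.0269·t
t = 0.69503 / 0.0269

t ≈ 25.84 years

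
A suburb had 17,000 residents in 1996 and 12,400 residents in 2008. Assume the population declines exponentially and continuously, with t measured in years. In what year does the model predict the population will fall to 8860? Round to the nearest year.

year 2021

r = ln(12400/17000) / 12 = -0.31552/12 ≈ -0.026293 per year
t = ln(8860/17000) / r = -0.65167/-0.026293 ≈ 24.78 years after 1996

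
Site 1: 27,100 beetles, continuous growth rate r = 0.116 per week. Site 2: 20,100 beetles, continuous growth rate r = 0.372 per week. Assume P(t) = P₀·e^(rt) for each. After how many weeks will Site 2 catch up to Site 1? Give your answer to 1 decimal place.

t ≈ 1.2 weeks

27100·e^(0.116t) = 20100·e^(0.372t)
27100/20100 = e^((0.372 − 0.116)t) → ln(1.34826) = 0.256·t
t = 0.29881 / 0.256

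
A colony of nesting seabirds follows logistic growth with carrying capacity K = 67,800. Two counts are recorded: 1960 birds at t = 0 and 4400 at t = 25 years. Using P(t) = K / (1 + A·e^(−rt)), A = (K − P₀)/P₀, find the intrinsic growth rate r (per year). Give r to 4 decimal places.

A = (67800 − 1960)/1960 = 33.59184
4400 = 67800/(1 + 33.59184·e^(−r·25)) → e^(−25r) = (15.40909 − 1)/33.59184 = 0.428946
r = −ln(0.428946)/25 = 0.84642/25

r ≈ 0.0339 per year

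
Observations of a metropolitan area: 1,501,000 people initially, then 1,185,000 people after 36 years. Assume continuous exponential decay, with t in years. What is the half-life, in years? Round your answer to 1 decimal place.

r = ln(1185000/1501000) / 36 = ln(0.78947) / 36 ≈ -0.006566 per year
half-life = ln 2 / |r| = 0.69315 / 0.006566

half-life ≈ 105.6 years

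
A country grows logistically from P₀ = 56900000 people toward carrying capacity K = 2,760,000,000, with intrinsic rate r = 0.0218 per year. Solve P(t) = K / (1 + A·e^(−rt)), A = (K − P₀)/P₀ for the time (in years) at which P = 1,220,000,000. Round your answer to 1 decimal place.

A = (2760000000 − 56900000)/56900000 = 47.50615
1220000000 = 2760000000/(1 + 47.50615·e^(−0.0218t)) → 1 + 47.50615·e^(−0.0218t) = 2.2623
e^(−0.0218t) = 0.026571 → t = ln(37.63474)/0.0218 = 3.62793/0.0218

t ≈ 166.4 years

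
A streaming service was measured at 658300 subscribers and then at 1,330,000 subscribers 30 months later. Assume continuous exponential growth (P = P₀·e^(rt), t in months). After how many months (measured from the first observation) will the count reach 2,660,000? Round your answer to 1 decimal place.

r = ln(1330000/658300) / 30 ≈ 0.023442 per month
t = ln(2660000/658300) / r = 1.39642 / 0.023442 ≈ 59.568

t ≈ 59.6 months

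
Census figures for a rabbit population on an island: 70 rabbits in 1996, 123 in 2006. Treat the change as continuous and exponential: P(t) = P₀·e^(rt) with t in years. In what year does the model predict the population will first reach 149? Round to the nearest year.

r = ln(123/70) / 10 = 0.56369/10 ≈ 0.056369 per year
t = ln(149/70) / r = 0.75545/0.056369 ≈ 13.4 years after 1996

year 2009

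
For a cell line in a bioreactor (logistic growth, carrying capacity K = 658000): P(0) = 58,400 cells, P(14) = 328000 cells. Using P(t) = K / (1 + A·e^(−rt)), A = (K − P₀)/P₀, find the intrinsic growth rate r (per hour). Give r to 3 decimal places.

r ≈ 0.166 per hour

A = (658000 − 58400)/58400 = 10.26712
328000 = 658000/(1 + 10.26712·e^(−r·14)) → e^(−14r) = (2.0061 − 1)/10.26712 = 0.097992
r = −ln(0.097992)/14 = 2.32287/14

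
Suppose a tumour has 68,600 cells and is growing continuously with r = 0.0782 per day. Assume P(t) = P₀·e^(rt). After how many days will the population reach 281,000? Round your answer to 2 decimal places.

t ≈ 18.03 days

281000 = 68600 · e^(0.0782·t)
t = ln(281000/68600) / 0.0782 = ln(4.09621) / 0.0782 = 1.41006 / 0.0782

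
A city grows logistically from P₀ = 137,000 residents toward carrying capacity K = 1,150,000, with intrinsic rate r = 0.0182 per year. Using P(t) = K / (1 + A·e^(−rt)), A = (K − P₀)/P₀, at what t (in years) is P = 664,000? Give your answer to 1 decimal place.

t ≈ 127.1 years

A = (1150000 − 137000)/137000 = 7.39416
664000 = 1150000/(1 + 7.39416·e^(−0.0182t)) → 1 + 7.39416·e^(−0.0182t) = 1.73193
e^(−0.0182t) = 0.098987 → t = ln(10.10231)/0.0182 = 2.31276/0.0182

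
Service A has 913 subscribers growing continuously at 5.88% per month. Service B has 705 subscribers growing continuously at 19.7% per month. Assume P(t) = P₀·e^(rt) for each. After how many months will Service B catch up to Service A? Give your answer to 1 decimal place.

t ≈ 1.9 months

913·e^(0.0588t) = 705·e^(0.197t)
913/705 = e^((0.197 − 0.0588)t) → ln(1.29504) = 0.1382·t
t = 0.25854 / 0.1382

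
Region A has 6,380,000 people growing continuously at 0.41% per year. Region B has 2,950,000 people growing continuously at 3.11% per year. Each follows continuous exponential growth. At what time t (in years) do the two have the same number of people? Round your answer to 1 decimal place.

t ≈ 28.6 years

6380000·e^(0.0041t) = 2950000·e^(0.0311t)
6380000/2950000 = e^((0.0311 − 0.0041)t) → ln(2.16271) = 0.027·t
t = 0.77136 / 0.027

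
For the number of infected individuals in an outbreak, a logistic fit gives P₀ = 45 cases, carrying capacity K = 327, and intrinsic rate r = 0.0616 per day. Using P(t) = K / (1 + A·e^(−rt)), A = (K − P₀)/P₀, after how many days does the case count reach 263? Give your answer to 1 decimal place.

A = (327 − 45)/45 = 6.26667
263 = 327/(1 + 6.26667·e^(−0.0616t)) → 1 + 6.26667·e^(−0.0616t) = 1.24335
e^(−0.0616t) = 0.038832 → t = ln(25.75208)/0.0616 = 3.24852/0.0616

t ≈ 52.7 days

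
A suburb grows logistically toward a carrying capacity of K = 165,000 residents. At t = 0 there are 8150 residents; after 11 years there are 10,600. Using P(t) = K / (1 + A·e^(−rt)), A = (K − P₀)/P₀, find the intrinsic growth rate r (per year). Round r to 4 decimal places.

r ≈ 0.0253 per year

A = (165000 − 8150)/8150 = 19.2454
10600 = 165000/(1 + 19.2454·e^(−r·11)) → e^(−11r) = (15.56604 − 1)/19.2454 = 0.756858
r = −ln(0.756858)/11 = 0.27858/11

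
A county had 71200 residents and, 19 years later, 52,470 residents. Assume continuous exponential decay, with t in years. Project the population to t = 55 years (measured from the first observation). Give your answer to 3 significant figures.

≈ 29,400 residents

r = ln(52470/71200) / 19 ≈ -0.016066 per year
P(55) = 71200 · e^(-0.016066·55) = 71200 · 0.41328 ≈ 29425.77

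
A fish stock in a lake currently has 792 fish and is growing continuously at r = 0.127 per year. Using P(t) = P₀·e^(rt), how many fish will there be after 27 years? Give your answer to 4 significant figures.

≈ 24,430 fish

P(27) = 792 · e^(0.127·27) = 792 · e^(3.429)
= 792 · 30.84578 ≈ 24429.86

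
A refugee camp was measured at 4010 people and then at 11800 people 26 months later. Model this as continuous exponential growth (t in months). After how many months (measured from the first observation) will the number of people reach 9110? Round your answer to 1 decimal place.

r = ln(11800/4010) / 26 ≈ 0.041512 per month
t = ln(9110/4010) / r = 0.82058 / 0.041512 ≈ 19.767

t ≈ 19.8 months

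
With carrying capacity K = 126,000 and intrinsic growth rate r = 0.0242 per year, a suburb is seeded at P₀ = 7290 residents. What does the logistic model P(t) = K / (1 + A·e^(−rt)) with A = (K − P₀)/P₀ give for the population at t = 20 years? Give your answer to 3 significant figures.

≈ 11,400 residents

A = (126000 − 7290)/7290 = 16.28395
P(20) = 126000 / (1 + 16.28395·e^(−0.0242·20)) = 126000 / (1 + 16.28395·0.616313)
= 126000 / 11.03601 ≈ 11417.17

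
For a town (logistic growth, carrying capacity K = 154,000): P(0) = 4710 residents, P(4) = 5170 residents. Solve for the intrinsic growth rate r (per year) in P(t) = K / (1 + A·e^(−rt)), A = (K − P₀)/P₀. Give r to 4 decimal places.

A = (154000 − 4710)/4710 = 31.69639
5170 = 154000/(1 + 31.69639·e^(−r·4)) → e^(−4r) = (29.78723 − 1)/31.69639 = 0.908218
r = −ln(0.908218)/4 = 0.09627/4

r ≈ 0.0241 per year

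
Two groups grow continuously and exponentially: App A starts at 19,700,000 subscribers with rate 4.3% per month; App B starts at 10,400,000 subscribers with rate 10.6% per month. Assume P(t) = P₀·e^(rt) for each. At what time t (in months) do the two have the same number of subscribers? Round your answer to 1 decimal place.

19700000·e^(0.043t) = 10400000·e^(0.106t)
19700000/10400000 = e^((0.106 − 0.043)t) → ln(1.89423) = 0.063·t
t = 0.63881 / 0.063

t ≈ 10.1 months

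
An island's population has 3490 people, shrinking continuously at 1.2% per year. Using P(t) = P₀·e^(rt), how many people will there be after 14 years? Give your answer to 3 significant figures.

P(14) = 3490 · e^(-0.012·14) = 3490 · e^(-0.168)
= 3490 · 0.84535 ≈ 2950.28

≈ 2,950 people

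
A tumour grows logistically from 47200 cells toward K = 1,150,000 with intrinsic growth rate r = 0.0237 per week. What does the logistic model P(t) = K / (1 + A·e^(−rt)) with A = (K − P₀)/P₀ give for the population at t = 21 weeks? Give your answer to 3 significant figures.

≈ 75,600 cells

A = (1150000 − 47200)/47200 = 23.36441
P(21) = 1150000 / (1 + 23.36441·e^(−0.0237·21)) = 1150000 / (1 + 23.36441·0.607927)
= 1150000 / 15.20386 ≈ 75638.68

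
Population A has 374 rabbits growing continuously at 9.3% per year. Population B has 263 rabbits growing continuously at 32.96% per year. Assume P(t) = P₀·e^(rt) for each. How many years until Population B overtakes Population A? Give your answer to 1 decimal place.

374·e^(0.093t) = 263·e^(0.3296t)
374/263 = e^((0.3296 − 0.093)t) → ln(1.42205) = 0.2366·t
t = 0.3521 / 0.2366

t ≈ 1.5 years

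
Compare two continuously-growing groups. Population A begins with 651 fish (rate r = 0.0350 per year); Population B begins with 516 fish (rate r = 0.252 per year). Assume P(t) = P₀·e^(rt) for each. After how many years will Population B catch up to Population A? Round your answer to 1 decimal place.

t ≈ 1.1 years

651·e^(0.035t) = 516·e^(0.252t)
651/516 = e^((0.252 − 0.035)t) → ln(1.26163) = 0.217·t
t = 0.2324 / 0.217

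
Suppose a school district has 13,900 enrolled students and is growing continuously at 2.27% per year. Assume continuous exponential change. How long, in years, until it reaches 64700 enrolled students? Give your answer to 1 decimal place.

t ≈ 67.7 years

64700 = 13900 · e^(0.0227·t)
t = ln(64700/13900) / 0.0227 = ln(4.65468) / 0.0227 = 1.53787 / 0.0227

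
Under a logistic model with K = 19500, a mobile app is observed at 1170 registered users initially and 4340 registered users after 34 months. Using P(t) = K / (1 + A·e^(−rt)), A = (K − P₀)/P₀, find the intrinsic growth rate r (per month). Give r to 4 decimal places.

A = (19500 − 1170)/1170 = 15.66667
4340 = 19500/(1 + 15.66667·e^(−r·34)) → e^(−34r) = (4.49309 − 1)/15.66667 = 0.222963
r = −ln(0.222963)/34 = 1.50075/34

r ≈ 0.0441 per month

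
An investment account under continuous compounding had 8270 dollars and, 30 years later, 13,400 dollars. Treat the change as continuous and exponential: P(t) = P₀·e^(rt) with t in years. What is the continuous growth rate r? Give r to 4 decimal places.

r ≈ 0.0161 per year

13400 = 8270 · e^(r·30)
e^(30r) = 13400/8270 = 1.62031
r = ln(1.62031) / 30 = 0.48262 / 30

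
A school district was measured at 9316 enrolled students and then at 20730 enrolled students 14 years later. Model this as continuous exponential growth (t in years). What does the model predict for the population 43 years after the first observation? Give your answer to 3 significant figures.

r = ln(20730/9316) / 14 ≈ 0.057132 per year
P(43) = 9316 · e^(0.057132·43) = 9316 · 11.66599 ≈ 108680.36

≈ 109,000 enrolled students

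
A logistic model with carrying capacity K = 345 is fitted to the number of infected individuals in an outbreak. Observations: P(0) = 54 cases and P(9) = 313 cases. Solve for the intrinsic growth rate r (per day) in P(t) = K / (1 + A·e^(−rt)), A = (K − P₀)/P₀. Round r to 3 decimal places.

r ≈ 0.441 per day

A = (345 − 54)/54 = 5.38889
313 = 345/(1 + 5.38889·e^(−r·9)) → e^(−9r) = (1.10224 − 1)/5.38889 = 0.018972
r = −ln(0.018972)/9 = 3.96481/9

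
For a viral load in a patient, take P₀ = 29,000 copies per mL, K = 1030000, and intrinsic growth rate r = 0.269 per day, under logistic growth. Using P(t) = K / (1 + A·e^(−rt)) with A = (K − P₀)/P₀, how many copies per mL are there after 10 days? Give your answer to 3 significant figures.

A = (1030000 − 29000)/29000 = 34.51724
P(10) = 1030000 / (1 + 34.51724·e^(−0.269·10)) = 1030000 / (1 + 34.51724·0.067881)
= 1030000 / 3.34306 ≈ 308100.71

≈ 308,000 copies per mL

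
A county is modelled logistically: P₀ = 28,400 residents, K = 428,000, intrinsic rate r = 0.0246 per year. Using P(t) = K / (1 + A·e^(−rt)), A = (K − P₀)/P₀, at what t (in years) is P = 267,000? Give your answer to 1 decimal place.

A = (428000 − 28400)/28400 = 14.07042
267000 = 428000/(1 + 14.07042·e^(−0.0246t)) → 1 + 14.07042·e^(−0.0246t) = 1.603
e^(−0.0246t) = 0.042856 → t = ln(23.33418)/0.0246 = 3.14992/0.0246

t ≈ 128.0 years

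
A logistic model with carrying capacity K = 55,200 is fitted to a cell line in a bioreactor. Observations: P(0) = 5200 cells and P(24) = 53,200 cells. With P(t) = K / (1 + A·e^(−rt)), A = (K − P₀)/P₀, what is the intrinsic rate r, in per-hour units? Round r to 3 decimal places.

r ≈ 0.231 per hour

A = (55200 − 5200)/5200 = 9.61538
53200 = 55200/(1 + 9.61538·e^(−r·24)) → e^(−24r) = (1.03759 − 1)/9.61538 = 0.00391
r = −ln(0.00391)/24 = 5.54428/24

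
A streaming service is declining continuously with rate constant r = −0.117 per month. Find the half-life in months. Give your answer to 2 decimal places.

half-life = ln(2) / |r| = 0.69315 / 0.117

half-life ≈ 5.92 months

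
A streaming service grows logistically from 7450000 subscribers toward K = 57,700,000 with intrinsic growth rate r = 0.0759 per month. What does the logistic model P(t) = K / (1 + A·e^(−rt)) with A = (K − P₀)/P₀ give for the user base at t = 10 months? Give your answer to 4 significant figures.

A = (57700000 − 7450000)/7450000 = 6.74497
P(10) = 57700000 / (1 + 6.74497·e^(−0.0759·10)) = 57700000 / (1 + 6.74497·0.468134)
= 57700000 / 4.15755 ≈ 13878364.77

≈ 13,880,000 subscribers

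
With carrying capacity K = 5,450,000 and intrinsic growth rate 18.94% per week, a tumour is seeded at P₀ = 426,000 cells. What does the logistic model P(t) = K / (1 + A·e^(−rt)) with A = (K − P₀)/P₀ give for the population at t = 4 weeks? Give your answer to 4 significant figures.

A = (5450000 − 426000)/426000 = 11.79343
P(4) = 5450000 / (1 + 11.79343·e^(−0.1894·4)) = 5450000 / (1 + 11.79343·0.46879)
= 5450000 / 6.52864 ≈ 834783

≈ 834,800 cells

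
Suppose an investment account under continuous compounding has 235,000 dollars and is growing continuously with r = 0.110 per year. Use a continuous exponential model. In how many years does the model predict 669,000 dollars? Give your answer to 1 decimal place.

t ≈ 9.5 years

669000 = 235000 · e^(0.11·t)
t = ln(669000/235000) / 0.11 = ln(2.84681) / 0.11 = 1.0462 / 0.11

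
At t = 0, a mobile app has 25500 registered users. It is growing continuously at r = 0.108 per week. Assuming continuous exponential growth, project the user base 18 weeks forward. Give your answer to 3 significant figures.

P(18) = 25500 · e^(0.108·18) = 25500 · e^(1.944)
= 25500 · 6.98664 ≈ 178159.36

≈ 178,000 registered users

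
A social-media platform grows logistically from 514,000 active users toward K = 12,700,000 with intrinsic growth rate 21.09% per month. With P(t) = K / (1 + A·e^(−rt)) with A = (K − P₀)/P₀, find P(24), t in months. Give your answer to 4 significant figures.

≈ 11,040,000 active users

A = (12700000 − 514000)/514000 = 23.70817
P(24) = 12700000 / (1 + 23.70817·e^(−0.2109·24)) = 12700000 / (1 + 23.70817·0.006335)
= 12700000 / 1.1502 ≈ 11041547.46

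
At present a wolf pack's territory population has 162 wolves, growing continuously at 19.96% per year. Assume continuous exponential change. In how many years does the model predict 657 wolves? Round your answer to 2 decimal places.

657 = 162 · e^(0.1996·t)
t = ln(657/162) / 0.1996 = ln(4.05556) / 0.1996 = 1.40009 / 0.1996

t ≈ 7.01 years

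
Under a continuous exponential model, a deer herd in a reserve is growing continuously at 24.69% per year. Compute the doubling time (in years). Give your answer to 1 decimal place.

doubling time ≈ 2.8 years

doubling time = ln(2) / |r| = 0.69315 / 0.2469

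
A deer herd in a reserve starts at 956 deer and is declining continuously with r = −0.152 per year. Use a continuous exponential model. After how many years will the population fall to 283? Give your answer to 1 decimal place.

t ≈ 8.0 years

283 = 956 · e^(-0.152·t)
t = ln(283/956) / -0.152 = ln(0.29603) / -0.152 = -1.21731 / -0.152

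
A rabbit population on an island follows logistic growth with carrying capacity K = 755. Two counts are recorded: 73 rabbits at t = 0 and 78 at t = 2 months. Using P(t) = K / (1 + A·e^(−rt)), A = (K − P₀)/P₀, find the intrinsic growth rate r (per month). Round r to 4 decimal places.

A = (755 − 73)/73 = 9.34247
78 = 755/(1 + 9.34247·e^(−r·2)) → e^(−2r) = (9.67949 − 1)/9.34247 = 0.929036
r = −ln(0.929036)/2 = 0.07361/2

r ≈ 0.0368 per month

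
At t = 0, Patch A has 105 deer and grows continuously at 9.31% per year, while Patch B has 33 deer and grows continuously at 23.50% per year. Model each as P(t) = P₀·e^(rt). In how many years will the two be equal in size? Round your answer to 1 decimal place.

t ≈ 8.2 years

105·e^(0.0931t) = 33·e^(0.235t)
105/33 = e^((0.235 − 0.0931)t) → ln(3.18182) = 0.1419·t
t = 1.15745 / 0.1419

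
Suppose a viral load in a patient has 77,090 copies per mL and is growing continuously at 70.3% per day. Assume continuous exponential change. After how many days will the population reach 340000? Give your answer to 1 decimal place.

t ≈ 2.1 days

340000 = 77090 · e^(0.703·t)
t = ln(340000/77090) / 0.703 = ln(4.41043) / 0.703 = 1.48397 / 0.703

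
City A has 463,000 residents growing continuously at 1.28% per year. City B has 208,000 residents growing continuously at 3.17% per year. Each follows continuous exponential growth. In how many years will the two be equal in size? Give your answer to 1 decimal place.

463000·e^(0.0128t) = 208000·e^(0.0317t)
463000/208000 = e^((0.0317 − 0.0128)t) → ln(2.22596) = 0.0189·t
t = 0.80019 / 0.0189

t ≈ 42.3 years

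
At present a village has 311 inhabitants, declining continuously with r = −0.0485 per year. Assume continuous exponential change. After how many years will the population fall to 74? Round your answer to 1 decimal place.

74 = 311 · e^(-0.0485·t)
t = ln(74/311) / -0.0485 = ln(0.23794) / -0.0485 = -1.43573 / -0.0485

t ≈ 29.6 years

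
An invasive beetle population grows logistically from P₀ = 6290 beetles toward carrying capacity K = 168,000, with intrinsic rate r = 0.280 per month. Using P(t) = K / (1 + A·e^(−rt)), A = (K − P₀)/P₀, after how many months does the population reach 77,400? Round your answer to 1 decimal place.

t ≈ 11.0 months

A = (168000 − 6290)/6290 = 25.70906
77400 = 168000/(1 + 25.70906·e^(−0.28t)) → 1 + 25.70906·e^(−0.28t) = 2.17054
e^(−0.28t) = 0.04553 → t = ln(21.96337)/0.28 = 3.08938/0.28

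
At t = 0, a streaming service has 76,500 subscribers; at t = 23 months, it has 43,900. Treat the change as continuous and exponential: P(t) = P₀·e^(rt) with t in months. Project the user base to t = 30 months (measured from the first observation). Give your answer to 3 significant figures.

≈ 37,100 subscribers

r = ln(43900/76500) / 23 ≈ -0.024147 per month
P(30) = 76500 · e^(-0.024147·30) = 76500 · 0.48461 ≈ 37072.92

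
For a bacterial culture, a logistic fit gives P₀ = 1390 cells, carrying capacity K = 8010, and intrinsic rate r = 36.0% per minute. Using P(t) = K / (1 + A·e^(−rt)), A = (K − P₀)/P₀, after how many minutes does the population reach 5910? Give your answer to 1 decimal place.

t ≈ 7.2 minutes

A = (8010 − 1390)/1390 = 4.76259
5910 = 8010/(1 + 4.76259·e^(−0.36t)) → 1 + 4.76259·e^(−0.36t) = 1.35533
e^(−0.36t) = 0.074609 → t = ln(13.40329)/0.36 = 2.5955/0.36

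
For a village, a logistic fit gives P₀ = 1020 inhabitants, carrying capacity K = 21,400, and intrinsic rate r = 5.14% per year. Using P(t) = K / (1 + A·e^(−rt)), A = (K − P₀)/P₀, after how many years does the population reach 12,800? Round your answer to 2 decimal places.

t ≈ 66.00 years

A = (21400 − 1020)/1020 = 19.98039
12800 = 21400/(1 + 19.98039·e^(−0.0514t)) → 1 + 19.98039·e^(−0.0514t) = 1.67188
e^(−0.0514t) = 0.033627 → t = ln(29.73826)/0.0514 = 3.39243/0.0514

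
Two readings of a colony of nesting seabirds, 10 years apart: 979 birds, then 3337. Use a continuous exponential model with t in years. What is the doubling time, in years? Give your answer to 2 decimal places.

r = ln(3337/979) / 10 = ln(3.40858) / 10 ≈ 0.12263 per year
doubling time = ln 2 / |r| = 0.69315 / 0.12263

doubling time ≈ 5.65 years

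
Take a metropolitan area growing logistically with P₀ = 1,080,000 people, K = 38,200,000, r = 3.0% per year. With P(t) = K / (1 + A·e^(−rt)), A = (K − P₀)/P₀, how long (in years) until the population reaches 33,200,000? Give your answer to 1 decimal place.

t ≈ 181.0 years

A = (38200000 − 1080000)/1080000 = 34.37037
33200000 = 38200000/(1 + 34.37037·e^(−0.03t)) → 1 + 34.37037·e^(−0.03t) = 1.1506
e^(−0.03t) = 0.004382 → t = ln(228.21926)/0.03 = 5.43031/0.03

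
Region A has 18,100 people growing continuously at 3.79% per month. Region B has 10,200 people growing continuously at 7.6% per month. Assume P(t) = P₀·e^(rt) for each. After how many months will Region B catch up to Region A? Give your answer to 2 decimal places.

t ≈ 15.05 months

18100·e^(0.0379t) = 10200·e^(0.076t)
18100/10200 = e^((0.076 − 0.0379)t) → ln(1.77451) = 0.0381·t
t = 0.57352 / 0.0381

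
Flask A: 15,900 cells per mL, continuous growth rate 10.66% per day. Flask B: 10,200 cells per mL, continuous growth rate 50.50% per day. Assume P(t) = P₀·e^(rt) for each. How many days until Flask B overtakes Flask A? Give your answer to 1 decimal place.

t ≈ 1.1 days

15900·e^(0.1066t) = 10200·e^(0.505t)
15900/10200 = e^((0.505 − 0.1066)t) → ln(1.55882) = 0.3984·t
t = 0.44393 / 0.3984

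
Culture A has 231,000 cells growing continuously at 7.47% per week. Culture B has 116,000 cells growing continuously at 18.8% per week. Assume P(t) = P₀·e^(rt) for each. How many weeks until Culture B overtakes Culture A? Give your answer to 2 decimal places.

231000·e^(0.0747t) = 116000·e^(0.188t)
231000/116000 = e^((0.188 − 0.0747)t) → ln(1.99138) = 0.1133·t
t = 0.68883 / 0.1133

t ≈ 6.08 weeks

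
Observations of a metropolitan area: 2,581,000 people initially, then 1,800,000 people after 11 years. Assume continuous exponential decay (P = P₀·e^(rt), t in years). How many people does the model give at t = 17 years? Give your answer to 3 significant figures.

≈ 1,480,000 people

r = ln(1800000/2581000) / 11 ≈ -0.032763 per year
P(17) = 2581000 · e^(-0.032763·17) = 2581000 · 0.57294 ≈ 1478769.26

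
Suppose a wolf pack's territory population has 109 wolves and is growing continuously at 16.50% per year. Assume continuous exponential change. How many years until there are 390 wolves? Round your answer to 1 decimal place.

390 = 109 · e^(0.165·t)
t = ln(390/109) / 0.165 = ln(3.57798) / 0.165 = 1.2748 / 0.165

t ≈ 7.7 years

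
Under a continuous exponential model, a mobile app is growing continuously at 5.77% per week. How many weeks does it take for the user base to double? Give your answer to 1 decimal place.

doubling time ≈ 12.0 weeks

doubling time = ln(2) / |r| = 0.69315 / 0.0577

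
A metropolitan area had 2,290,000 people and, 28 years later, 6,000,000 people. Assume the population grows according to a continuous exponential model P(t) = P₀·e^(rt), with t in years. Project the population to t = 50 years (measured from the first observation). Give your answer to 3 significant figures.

≈ 12,800,000 people

r = ln(6000000/2290000) / 28 ≈ 0.0344 per year
P(50) = 2290000 · e^(0.0344·50) = 2290000 · 5.5846 ≈ 12788744.92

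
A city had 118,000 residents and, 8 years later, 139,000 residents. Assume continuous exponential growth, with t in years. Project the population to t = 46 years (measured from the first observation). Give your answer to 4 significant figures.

r = ln(139000/118000) / 8 ≈ 0.020474 per year
P(46) = 118000 · e^(0.020474·46) = 118000 · 2.56456 ≈ 302618.56

≈ 302,600 residents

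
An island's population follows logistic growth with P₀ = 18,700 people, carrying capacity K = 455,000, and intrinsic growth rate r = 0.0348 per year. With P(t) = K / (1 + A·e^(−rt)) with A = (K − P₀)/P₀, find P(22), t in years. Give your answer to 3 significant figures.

A = (455000 − 18700)/18700 = 23.33155
P(22) = 455000 / (1 + 23.33155·e^(−0.0348·22)) = 455000 / (1 + 23.33155·0.465055)
= 455000 / 11.85045 ≈ 38395.17

≈ 38,400 people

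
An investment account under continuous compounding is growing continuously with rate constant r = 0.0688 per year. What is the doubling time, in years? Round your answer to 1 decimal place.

doubling time ≈ 10.1 years

doubling time = ln(2) / |r| = 0.69315 / 0.0688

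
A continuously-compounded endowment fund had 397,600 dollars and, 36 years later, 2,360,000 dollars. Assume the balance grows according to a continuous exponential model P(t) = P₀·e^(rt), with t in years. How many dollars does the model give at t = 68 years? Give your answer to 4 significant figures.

≈ 11,490,000 dollars

r = ln(2360000/397600) / 36 ≈ 0.049471 per year
P(68) = 397600 · e^(0.049471·68) = 397600 · 28.90618 ≈ 11493095.22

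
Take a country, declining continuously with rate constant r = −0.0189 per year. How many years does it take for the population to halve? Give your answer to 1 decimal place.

half-life ≈ 36.7 years

half-life = ln(2) / |r| = 0.69315 / 0.0189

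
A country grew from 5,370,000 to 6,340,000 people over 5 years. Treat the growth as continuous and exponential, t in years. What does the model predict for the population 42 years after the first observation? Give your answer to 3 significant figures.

r = ln(6340000/5370000) / 5 ≈ 0.03321 per year
P(42) = 5370000 · e^(0.03321·42) = 5370000 · 4.03428 ≈ 21664070.09

≈ 21,700,000 people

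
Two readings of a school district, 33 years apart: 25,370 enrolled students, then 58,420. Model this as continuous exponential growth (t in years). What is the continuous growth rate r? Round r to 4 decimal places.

r ≈ 0.0253 per year

58420 = 25370 · e^(r·33)
e^(33r) = 58420/25370 = 2.30272
r = ln(2.30272) / 33 = 0.83409 / 33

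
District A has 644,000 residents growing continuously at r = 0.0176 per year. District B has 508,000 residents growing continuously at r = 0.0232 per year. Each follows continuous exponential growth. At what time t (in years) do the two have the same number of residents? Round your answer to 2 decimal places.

t ≈ 42.36 years

644000·e^(0.0176t) = 508000·e^(0.0232t)
644000/508000 = e^((0.0232 − 0.0176)t) → ln(1.26772) = 0.0056·t
t = 0.23722 / 0.0056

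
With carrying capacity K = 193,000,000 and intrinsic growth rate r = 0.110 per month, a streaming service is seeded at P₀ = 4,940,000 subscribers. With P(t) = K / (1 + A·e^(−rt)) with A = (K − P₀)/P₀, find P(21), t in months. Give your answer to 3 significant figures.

≈ 40,400,000 subscribers

A = (193000000 − 4940000)/4940000 = 38.06883
P(21) = 193000000 / (1 + 38.06883·e^(−0.11·21)) = 193000000 / (1 + 38.06883·0.099261)
= 193000000 / 4.77876 ≈ 40387051.88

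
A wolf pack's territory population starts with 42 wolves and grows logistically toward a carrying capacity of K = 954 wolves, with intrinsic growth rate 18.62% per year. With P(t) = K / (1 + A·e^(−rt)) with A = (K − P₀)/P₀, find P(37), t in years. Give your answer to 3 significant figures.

A = (954 − 42)/42 = 21.71429
P(37) = 954 / (1 + 21.71429·e^(−0.1862·37)) = 954 / (1 + 21.71429·0.001019)
= 954 / 1.02212 ≈ 933.36

≈ 933 wolves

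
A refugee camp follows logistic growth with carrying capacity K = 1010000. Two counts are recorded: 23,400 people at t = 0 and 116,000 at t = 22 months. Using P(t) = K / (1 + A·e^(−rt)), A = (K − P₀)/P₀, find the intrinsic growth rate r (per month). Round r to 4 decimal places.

r ≈ 0.0772 per month

A = (1010000 − 23400)/23400 = 42.16239
116000 = 1010000/(1 + 42.16239·e^(−r·22)) → e^(−22r) = (8.7069 − 1)/42.16239 = 0.182791
r = −ln(0.182791)/22 = 1.69941/22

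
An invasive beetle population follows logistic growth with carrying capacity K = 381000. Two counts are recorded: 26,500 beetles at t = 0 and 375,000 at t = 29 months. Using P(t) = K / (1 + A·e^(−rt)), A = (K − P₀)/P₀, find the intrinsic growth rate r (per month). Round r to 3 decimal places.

r ≈ 0.232 per month

A = (381000 − 26500)/26500 = 13.37736
375000 = 381000/(1 + 13.37736·e^(−r·29)) → e^(−29r) = (1.016 − 1)/13.37736 = 0.001196
r = −ln(0.001196)/29 = 6.72873/29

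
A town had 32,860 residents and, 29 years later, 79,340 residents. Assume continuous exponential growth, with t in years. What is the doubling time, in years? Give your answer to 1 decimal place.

r = ln(79340/32860) / 29 = ln(2.41449) / 29 ≈ 0.030396 per year
doubling time = ln 2 / |r| = 0.69315 / 0.030396

doubling time ≈ 22.8 years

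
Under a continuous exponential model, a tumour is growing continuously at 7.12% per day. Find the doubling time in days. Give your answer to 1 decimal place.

doubling time ≈ 9.7 days

doubling time = ln(2) / |r| = 0.69315 / 0.0712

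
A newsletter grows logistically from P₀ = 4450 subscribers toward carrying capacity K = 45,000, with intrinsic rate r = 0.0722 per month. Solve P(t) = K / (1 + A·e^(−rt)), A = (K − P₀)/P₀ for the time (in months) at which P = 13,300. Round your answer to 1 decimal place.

t ≈ 18.6 months

A = (45000 − 4450)/4450 = 9.11236
13300 = 45000/(1 + 9.11236·e^(−0.0722t)) → 1 + 9.11236·e^(−0.0722t) = 3.38346
e^(−0.0722t) = 0.261563 → t = ln(3.82317)/0.0722 = 1.34108/0.0722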